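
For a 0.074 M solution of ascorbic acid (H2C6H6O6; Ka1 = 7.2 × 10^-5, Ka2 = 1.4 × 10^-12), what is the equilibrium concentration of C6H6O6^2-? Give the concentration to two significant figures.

First ionization gives [H+] ≈ [HC6H6O6-] = 2.31 × 10^-3 M.
Second step: Ka2 = [H+][C6H6O6^2-]/[HC6H6O6-] ≈ [C6H6O6^2-] (since [H+] ≈ [HC6H6O6-]).
So [C6H6O6^2-] ≈ Ka2.

1.4 × 10^-12 M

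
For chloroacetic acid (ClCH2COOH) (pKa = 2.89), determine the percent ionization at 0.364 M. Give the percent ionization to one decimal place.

ClCH2COOH ⇌ ClCH2COO- + H+; let x = [H+] at equilibrium.
Ka = 10^(−2.89) = 1.29 × 10^-3
Solve x² + 0.00129x − 0.00047 = 0 → x = 2.10 × 10^-2 M
Fraction ionized = 2.10 × 10^-2 / 0.364 = 0.0577 → 5.8%

5.8%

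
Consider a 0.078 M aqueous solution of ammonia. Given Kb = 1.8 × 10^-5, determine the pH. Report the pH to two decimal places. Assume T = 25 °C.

pH = 11.07

NH3 + H2O ⇌ NH4+ + OH-
From the ICE table, Kb = [OH-]²/(0.078 − [OH-]) = 1.8 × 10^-5.
Since Kb ≪ C₀, [OH-] ≈ √(Kb·C₀) = 1.18 × 10^-3 M.
pOH = 2.93, so pH = 14.00 − pOH = 11.07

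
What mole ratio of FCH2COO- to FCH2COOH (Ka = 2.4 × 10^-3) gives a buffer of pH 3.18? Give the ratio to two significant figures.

pKa = -log(2.4 × 10^-3) = 2.620
pH = pKa + log(r) ⇒ log(r) = 3.18 − 2.620 = +0.560
r = [FCH2COO-]/[FCH2COOH] = 10^(+0.560) = 3.63

ratio = 3.6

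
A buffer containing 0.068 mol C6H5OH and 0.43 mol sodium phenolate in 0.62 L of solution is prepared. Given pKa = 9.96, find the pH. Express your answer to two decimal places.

Henderson–Hasselbalch: pH = pKa + log([C6H5O-]/[C6H5OH]) = 9.96 + log(0.43/0.068)
pH = 9.96 + (+0.801) = 10.76

pH = 10.76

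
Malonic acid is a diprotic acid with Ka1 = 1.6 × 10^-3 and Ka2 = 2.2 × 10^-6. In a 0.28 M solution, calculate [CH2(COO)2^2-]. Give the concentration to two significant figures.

2.2 × 10^-6 M

First ionization gives [H+] ≈ [CH2(COOH)COO-] = 2.04 × 10^-2 M.
Second step: Ka2 = [H+][CH2(COO)2^2-]/[CH2(COOH)COO-] ≈ [CH2(COO)2^2-] (since [H+] ≈ [CH2(COOH)COO-]).
So [CH2(COO)2^2-] ≈ Ka2.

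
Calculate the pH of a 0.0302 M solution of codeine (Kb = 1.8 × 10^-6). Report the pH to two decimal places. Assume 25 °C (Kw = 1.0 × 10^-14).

C18H21NO3 + H2O ⇌ C18H22NO3+ + OH-
From the ICE table, Kb = x²/(0.0302 − x) = 1.8 × 10^-6.
Since Kb ≪ C₀, x ≈ √(Kb·C₀) = 2.33 × 10^-4 M.
pOH = −log(2.33 × 10^-4) = 3.63; pH = 14.00 − 3.63 = 10.37

pH = 10.37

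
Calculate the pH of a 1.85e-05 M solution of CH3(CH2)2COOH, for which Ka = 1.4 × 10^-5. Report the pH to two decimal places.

CH3(CH2)2COOH ⇌ CH3(CH2)2COO- + H+
From the ICE table, Ka = x²/(1.85e-05 − x) = 1.4 × 10^-5.
The 5% rule fails; solving x² + Ka·x − Ka·C₀ = 0 exactly:
x = [−1.4e-05 + √(1.4e-05² + 1.04e-09)]/2 = 1.05 × 10^-5 M
pH = −log[H+] = −log(1.05 × 10^-5) = 4.98

pH = 4.98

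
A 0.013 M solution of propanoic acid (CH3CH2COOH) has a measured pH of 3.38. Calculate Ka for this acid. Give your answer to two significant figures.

Ka = 1.4 × 10^-5

[H+] = 10^(-3.38) = 4.17 × 10^-4 M
At equilibrium [HA] = 0.013 − 4.17 × 10^-4 = 1.26 × 10^-2 M
Ka = [H+][A-]/[HA] = (4.17 × 10^-4)² / 1.26 × 10^-2 = 1.4 × 10^-5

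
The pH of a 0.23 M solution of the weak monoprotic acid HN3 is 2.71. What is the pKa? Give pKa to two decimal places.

pKa = 4.78

[H+] = 10^(-2.71) = 1.95 × 10^-3 M
At equilibrium [HA] = 0.23 − 1.95 × 10^-3 = 2.28 × 10^-1 M
Ka = [H+][A-]/[HA] = (1.95 × 10^-3)² / 2.28 × 10^-1 = 1.67 × 10^-5
pKa = -log(1.67 × 10^-5) = 4.78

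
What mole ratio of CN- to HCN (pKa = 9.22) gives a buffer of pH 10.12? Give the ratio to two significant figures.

ratio = 7.9

pH = pKa + log(r) ⇒ log(r) = 10.12 − 9.22 = +0.90
r = [CN-]/[HCN] = 10^(+0.90) = 7.94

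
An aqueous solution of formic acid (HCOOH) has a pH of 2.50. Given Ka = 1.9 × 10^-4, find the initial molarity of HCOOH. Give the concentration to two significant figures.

C₀ = 5.6 × 10^-2 M

[H+] = 10^(-2.50) = 3.16 × 10^-3 M = x
Ka = x²/(C₀ − x) ⇒ C₀ = x + x²/Ka
C₀ = 3.16 × 10^-3 + (3.16 × 10^-3)²/(1.9 × 10^-4) = 5.57 × 10^-2 M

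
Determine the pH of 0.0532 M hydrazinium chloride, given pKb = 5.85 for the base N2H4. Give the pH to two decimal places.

pH = 4.71

N2H5+ is the conjugate acid of the weak base N2H4.
Kb = 10^(−5.85) = 1.41 × 10^-6
Ka = Kw/Kb = 1.0×10^-14 / 1.41 × 10^-6 = 7.09 × 10^-9
Let x = [H+] at equilibrium. Ka = x²/(0.0532 − x).
Since Ka ≪ C₀, x ≈ √(Ka·C₀) = 1.94 × 10^-5 M.
pH = −log(1.94 × 10^-5) = 4.71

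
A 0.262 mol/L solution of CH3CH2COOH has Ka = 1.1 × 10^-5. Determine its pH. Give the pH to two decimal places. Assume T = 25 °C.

CH3CH2COOH ⇌ CH3CH2COO- + H+
Let x = [H+] at equilibrium. Ka = x²/(0.262 − x).
Neglecting x in the denominator: x = √(1.1 × 10^-5 × 0.262) = 1.70 × 10^-3 M
(x/C₀ = 0.65% < 5%, so the approximation holds.)
pH = −log(1.70 × 10^-3) = 2.77

pH = 2.77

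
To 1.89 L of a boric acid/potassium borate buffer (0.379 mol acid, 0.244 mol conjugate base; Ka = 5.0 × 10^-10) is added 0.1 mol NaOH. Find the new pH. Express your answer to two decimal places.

pH = 9.39

OH- converts B(OH)3 to B(OH)4-: B(OH)3 → 0.279 mol, B(OH)4- → 0.344 mol.
pKa = −log(5.0 × 10^-10) = 9.301
pH = pKa + log([A⁻]/[HA]) = 9.301 + log(0.344/0.279) = 9.301 +0.091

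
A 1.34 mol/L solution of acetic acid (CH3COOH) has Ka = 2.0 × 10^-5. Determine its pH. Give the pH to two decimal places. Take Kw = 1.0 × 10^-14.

pH = 2.29

CH3COOH ⇌ CH3COO- + H+
From the ICE table, Ka = [H+]²/(1.34 − [H+]) = 2.0 × 10^-5.
Since Ka ≪ C₀, [H+] ≈ √(Ka·C₀) = 5.18 × 10^-3 M.
Check: 0.39% ionized — well under 5%, approximation valid.
pH = −log(5.18 × 10^-3) = 2.29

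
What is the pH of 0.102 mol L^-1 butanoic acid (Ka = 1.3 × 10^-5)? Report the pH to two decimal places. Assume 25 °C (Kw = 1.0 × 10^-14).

CH3(CH2)2COOH ⇌ CH3(CH2)2COO- + H+
Ka = x²/(0.102 − x) = 1.3 × 10^-5
Assume x ≪ 0.102: x ≈ √(1.3 × 10^-5 × 0.102) = 1.15 × 10^-3 M
pH = −log(1.15 × 10^-3) = 2.94

pH = 2.94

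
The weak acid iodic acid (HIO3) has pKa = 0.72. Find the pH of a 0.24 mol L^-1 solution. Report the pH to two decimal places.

pH = 0.86

HIO3 ⇌ IO3- + H+
Ka = 10^(−0.72) = 1.91 × 10^-1
Let x = [H+] at equilibrium. Ka = x²/(0.24 − x).
x is not negligible relative to C₀; solve x² + 0.191·x − 0.0458 = 0.
x = [−0.191 + √(0.191² + 0.183)]/2 = 1.39 × 10^-1 M
pH = −log[H+] = −log(1.39 × 10^-1) = 0.86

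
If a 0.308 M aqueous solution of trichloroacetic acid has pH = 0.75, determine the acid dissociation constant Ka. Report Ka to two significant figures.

[H+] = 10^(-0.75) = 1.78 × 10^-1 M
At equilibrium [HA] = 0.308 − 1.78 × 10^-1 = 1.30 × 10^-1 M
Ka = [H+][A-]/[HA] = (1.78 × 10^-1)² / 1.30 × 10^-1 = 2.4 × 10^-1

Ka = 2.4 × 10^-1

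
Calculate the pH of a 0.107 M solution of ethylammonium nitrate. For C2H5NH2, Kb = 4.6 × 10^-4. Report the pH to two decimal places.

C2H5NH3+ is the conjugate acid of the weak base C2H5NH2.
Ka = Kw/Kb = 1.0×10^-14 / 4.6 × 10^-4 = 2.17 × 10^-11
From the ICE table, Ka = x²/(0.107 − x) = 2.17 × 10^-11.
Assume x ≪ 0.107: x ≈ √(2.17 × 10^-11 × 0.107) = 1.52 × 10^-6 M
(x/C₀ = 0.0014% < 5%, so the approximation holds.)
pH = −log(1.52 × 10^-6) = 5.82

pH = 5.82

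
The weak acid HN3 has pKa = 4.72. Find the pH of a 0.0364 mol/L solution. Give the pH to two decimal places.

pH = 3.08

HN3 ⇌ N3- + H+
Ka = 10^(−4.72) = 1.91 × 10^-5
Ka = [H+]²/(0.0364 − [H+]) = 1.91 × 10^-5
Since Ka ≪ C₀, [H+] ≈ √(Ka·C₀) = 8.34 × 10^-4 M.
pH = −log[H+] = −log(8.34 × 10^-4) = 3.08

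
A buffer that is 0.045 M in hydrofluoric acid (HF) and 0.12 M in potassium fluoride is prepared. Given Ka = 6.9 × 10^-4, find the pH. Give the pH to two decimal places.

pH = 3.59

pKa = −log(6.9 × 10^-4) = 3.161
Henderson–Hasselbalch: pH = pKa + log([F-]/[HF]) = 3.161 + log(0.12/0.045)
pH = 3.161 + (+0.426) = 3.59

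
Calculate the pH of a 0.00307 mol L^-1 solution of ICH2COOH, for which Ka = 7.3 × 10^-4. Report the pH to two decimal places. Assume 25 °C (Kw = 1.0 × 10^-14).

ICH2COOH ⇌ ICH2COO- + H+
From the ICE table, Ka = [H+]²/(0.00307 − [H+]) = 7.3 × 10^-4.
Here C₀/Ka ≈ 4.21, so the small-[H+] approximation fails. Use the quadratic:
[H+] = [−0.00073 + √(0.00073² + 8.96e-06)]/2 = 1.18 × 10^-3 M
pH = −log(1.18 × 10^-3) = 2.93

pH = 2.93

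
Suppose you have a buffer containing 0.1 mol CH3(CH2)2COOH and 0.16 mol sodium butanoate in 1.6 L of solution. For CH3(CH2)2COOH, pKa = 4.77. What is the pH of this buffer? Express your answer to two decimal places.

Henderson–Hasselbalch: pH = pKa + log([CH3(CH2)2COO-]/[CH3(CH2)2COOH]) = 4.77 + log(0.16/0.1)
pH = 4.77 + (+0.204) = 4.97

pH = 4.97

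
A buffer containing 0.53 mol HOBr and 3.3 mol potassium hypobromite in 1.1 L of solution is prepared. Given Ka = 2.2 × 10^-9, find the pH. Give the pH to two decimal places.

pKa = −log(2.2 × 10^-9) = 8.658
pH = pKa + log([A⁻]/[HA]) = 8.658 + log(3.3/0.53)
pH = 8.658 + (+0.794) = 9.45

pH = 9.45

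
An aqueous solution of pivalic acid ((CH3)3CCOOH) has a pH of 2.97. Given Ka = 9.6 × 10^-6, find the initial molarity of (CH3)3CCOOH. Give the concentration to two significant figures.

C₀ = 1.2 × 10^-1 M

[H+] = 10^(-2.97) = 1.07 × 10^-3 M = x
Ka = x²/(C₀ − x) ⇒ C₀ = x + x²/Ka
C₀ = 1.07 × 10^-3 + (1.07 × 10^-3)²/(9.6 × 10^-6) = 1.20 × 10^-1 M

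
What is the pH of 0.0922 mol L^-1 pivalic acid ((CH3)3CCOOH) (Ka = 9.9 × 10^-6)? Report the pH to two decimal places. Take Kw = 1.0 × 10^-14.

pH = 3.02

(CH3)3CCOOH ⇌ (CH3)3CCOO- + H+
Let x = [H+] at equilibrium. Ka = x²/(0.0922 − x).
Since Ka ≪ C₀, x ≈ √(Ka·C₀) = 9.55 × 10^-4 M.
(x/C₀ = 1% < 5%, so the approximation holds.)
pH = −log[H+] = −log(9.55 × 10^-4) = 3.02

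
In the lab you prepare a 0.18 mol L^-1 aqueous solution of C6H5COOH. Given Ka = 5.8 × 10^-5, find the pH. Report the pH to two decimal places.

C6H5COOH ⇌ C6H5COO- + H+
Let x = [H+] at equilibrium. Ka = x²/(0.18 − x).
Neglecting x in the denominator: x = √(5.8 × 10^-5 × 0.18) = 3.23 × 10^-3 M
Check: 1.8% ionized — well under 5%, approximation valid.
pH = −log[H+] = −log(3.23 × 10^-3) = 2.49

pH = 2.49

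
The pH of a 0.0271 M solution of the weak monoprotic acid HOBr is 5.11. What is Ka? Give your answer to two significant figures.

[H+] = 10^(-5.11) = 7.76 × 10^-6 M
At equilibrium [HA] = 0.0271 − 7.76 × 10^-6 = 2.71 × 10^-2 M
Ka = [H+][A-]/[HA] = (7.76 × 10^-6)² / 2.71 × 10^-2 = 2.2 × 10^-9

Ka = 2.2 × 10^-9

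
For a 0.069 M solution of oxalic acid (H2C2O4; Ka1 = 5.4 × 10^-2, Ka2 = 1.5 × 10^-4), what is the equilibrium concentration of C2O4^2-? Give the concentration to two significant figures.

1.5 × 10^-4 M

First ionization gives [H+] ≈ [HC2O4-] = 3.97 × 10^-2 M.
Second step: Ka2 = [H+][C2O4^2-]/[HC2O4-] ≈ [C2O4^2-] (since [H+] ≈ [HC2O4-]).
So [C2O4^2-] ≈ Ka2.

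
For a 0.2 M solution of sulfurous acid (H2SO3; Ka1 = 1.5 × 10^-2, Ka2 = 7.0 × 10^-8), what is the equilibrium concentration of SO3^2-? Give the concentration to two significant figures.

7.0 × 10^-8 M

First ionization gives [H+] ≈ [HSO3-] = 4.78 × 10^-2 M.
Second step: Ka2 = [H+][SO3^2-]/[HSO3-] ≈ [SO3^2-] (since [H+] ≈ [HSO3-]).
So [SO3^2-] ≈ Ka2.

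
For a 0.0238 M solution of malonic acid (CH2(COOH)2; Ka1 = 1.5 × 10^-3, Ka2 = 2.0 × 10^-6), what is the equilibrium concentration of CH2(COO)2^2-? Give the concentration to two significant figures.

First ionization gives [H+] ≈ [CH2(COOH)COO-] = 5.27 × 10^-3 M.
Second step: Ka2 = [H+][CH2(COO)2^2-]/[CH2(COOH)COO-] ≈ [CH2(COO)2^2-] (since [H+] ≈ [CH2(COOH)COO-]).
So [CH2(COO)2^2-] ≈ Ka2.

2.0 × 10^-6 M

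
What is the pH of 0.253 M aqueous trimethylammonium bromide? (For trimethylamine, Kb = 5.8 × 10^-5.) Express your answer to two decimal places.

pH = 5.18

(CH3)3NH+ is the conjugate acid of the weak base (CH3)3N.
Ka = Kw/Kb = 1.0×10^-14 / 5.8 × 10^-5 = 1.72 × 10^-10
From the ICE table, Ka = [H+]²/(0.253 − [H+]) = 1.72 × 10^-10.
Assume [H+] ≪ 0.253: [H+] ≈ √(1.72 × 10^-10 × 0.253) = 6.60 × 10^-6 M
Check: 0.0026% ionized — well under 5%, approximation valid.
pH = −log(6.60 × 10^-6) = 5.18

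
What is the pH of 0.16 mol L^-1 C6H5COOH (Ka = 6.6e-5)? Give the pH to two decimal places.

pH = 2.49

C6H5COOH ⇌ C6H5COO- + H+
From the ICE table, Ka = [H+]²/(0.16 − [H+]) = 6.6 × 10^-5.
Neglecting [H+] in the denominator: [H+] = √(6.6 × 10^-5 × 0.16) = 3.25 × 10^-3 M
Check: 2% ionized — well under 5%, approximation valid.
pH = −log[H+] = −log(3.25 × 10^-3) = 2.49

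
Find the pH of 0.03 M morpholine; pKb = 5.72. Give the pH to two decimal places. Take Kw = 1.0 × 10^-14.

pH = 10.38

C4H8ONH + H2O ⇌ C4H8ONH2+ + OH-
Kb = 10^(−5.72) = 1.91 × 10^-6
From the ICE table, Kb = x²/(0.03 − x) = 1.91 × 10^-6.
Neglecting x in the denominator: x = √(1.91 × 10^-6 × 0.03) = 2.39 × 10^-4 M
Check: 0.8% ionized — well under 5%, approximation valid.
pOH = 3.62, so pH = 14.00 − pOH = 10.38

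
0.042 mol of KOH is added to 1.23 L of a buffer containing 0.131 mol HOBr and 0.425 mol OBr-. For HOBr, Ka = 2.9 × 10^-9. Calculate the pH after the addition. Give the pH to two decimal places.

pH = 9.26

After neutralization: n(HOBr) = 0.089 mol, n(OBr-) = 0.467 mol.
pKa = −log(2.9 × 10^-9) = 8.538
pH = pKa + log(n_OBr-/n_HOBr) = 8.538 + log(0.467/0.089) = 8.538 + (+0.720)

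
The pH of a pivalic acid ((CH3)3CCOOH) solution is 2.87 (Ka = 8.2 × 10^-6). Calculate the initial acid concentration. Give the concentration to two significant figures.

C₀ = 2.2 × 10^-1 M

[H+] = 10^(-2.87) = 1.35 × 10^-3 M = x
Ka = x²/(C₀ − x) ⇒ C₀ = x + x²/Ka
C₀ = 1.35 × 10^-3 + (1.35 × 10^-3)²/(8.2 × 10^-6) = 2.24 × 10^-1 M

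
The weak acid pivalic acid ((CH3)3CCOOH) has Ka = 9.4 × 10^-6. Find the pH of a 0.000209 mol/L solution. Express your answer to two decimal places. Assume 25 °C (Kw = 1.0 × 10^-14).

(CH3)3CCOOH ⇌ (CH3)3CCOO- + H+
Ka = [H+]²/(0.000209 − [H+]) = 9.4 × 10^-6
[H+] is not negligible relative to C₀; solve [H+]² + 9.4e-06·[H+] − 1.96e-09 = 0.
[H+] = (−Ka + √(Ka² + 4·Ka·C₀))/2 = 3.99 × 10^-5 M
pH = −log[H+] = −log(3.99 × 10^-5) = 4.40

pH = 4.40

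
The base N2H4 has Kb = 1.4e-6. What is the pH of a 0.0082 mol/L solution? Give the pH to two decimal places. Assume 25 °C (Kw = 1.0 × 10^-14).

pH = 10.03

N2H4 + H2O ⇌ N2H5+ + OH-
Let x = [OH-] at equilibrium. Kb = x²/(0.0082 − x).
Since Kb ≪ C₀, x ≈ √(Kb·C₀) = 1.07 × 10^-4 M.
pOH = 3.97, so pH = 14.00 − pOH = 10.03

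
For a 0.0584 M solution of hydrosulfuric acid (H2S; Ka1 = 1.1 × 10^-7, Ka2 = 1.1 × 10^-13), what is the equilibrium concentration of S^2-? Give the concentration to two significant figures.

1.1 × 10^-13 M

First ionization gives [H+] ≈ [HS-] = 8.01 × 10^-5 M.
Second step: Ka2 = [H+][S^2-]/[HS-] ≈ [S^2-] (since [H+] ≈ [HS-]).
So [S^2-] ≈ Ka2.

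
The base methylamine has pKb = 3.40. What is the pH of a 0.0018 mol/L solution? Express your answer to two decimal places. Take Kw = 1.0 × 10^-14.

CH3NH2 + H2O ⇌ CH3NH3+ + OH-
Kb = 10^(−3.40) = 3.98 × 10^-4
From the ICE table, Kb = x²/(0.0018 − x) = 3.98 × 10^-4.
The 5% rule fails; solving x² + Kb·x − Kb·C₀ = 0 exactly:
x = (−Kb + √(Kb² + 4·Kb·C₀))/2 = 6.70 × 10^-4 M
pOH = −log(6.70 × 10^-4) = 3.17; pH = 14.00 − 3.17 = 10.83

pH = 10.83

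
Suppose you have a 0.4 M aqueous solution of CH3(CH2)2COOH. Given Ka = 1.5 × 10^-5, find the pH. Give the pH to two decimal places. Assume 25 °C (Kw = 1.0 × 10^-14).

CH3(CH2)2COOH ⇌ CH3(CH2)2COO- + H+
From the ICE table, Ka = [H+]²/(0.4 − [H+]) = 1.5 × 10^-5.
Neglecting [H+] in the denominator: [H+] = √(1.5 × 10^-5 × 0.4) = 2.45 × 10^-3 M
([H+]/C₀ = 0.61% < 5%, so the approximation holds.)
pH = −log[H+] = −log(2.45 × 10^-3) = 2.61

pH = 2.61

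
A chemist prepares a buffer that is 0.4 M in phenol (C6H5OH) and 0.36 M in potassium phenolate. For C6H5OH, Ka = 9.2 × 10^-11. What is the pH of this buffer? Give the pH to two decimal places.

pH = 9.99

pKa = −log(9.2 × 10^-11) = 10.036
Henderson–Hasselbalch: pH = pKa + log([C6H5O-]/[C6H5OH]) = 10.036 + log(0.36/0.4)
pH = 10.036 + (-0.046) = 9.99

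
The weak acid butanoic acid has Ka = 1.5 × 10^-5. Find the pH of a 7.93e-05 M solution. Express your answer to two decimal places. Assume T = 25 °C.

CH3(CH2)2COOH ⇌ CH3(CH2)2COO- + H+
Ka = [H+]²/(7.93e-05 − [H+]) = 1.5 × 10^-5
[H+] is not negligible relative to C₀; solve [H+]² + 1.5e-05·[H+] − 1.19e-09 = 0.
[H+] = [−1.5e-05 + √(1.5e-05² + 4.76e-09)]/2 = 2.78 × 10^-5 M
pH = −log[H+] = −log(2.78 × 10^-5) = 4.56

pH = 4.56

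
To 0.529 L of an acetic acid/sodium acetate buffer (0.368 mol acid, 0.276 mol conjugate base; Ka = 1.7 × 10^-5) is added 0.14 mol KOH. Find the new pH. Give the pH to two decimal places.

pH = 5.03

OH- converts CH3COOH to CH3COO-: CH3COOH → 0.228 mol, CH3COO- → 0.416 mol.
pKa = −log(1.7 × 10^-5) = 4.770
Henderson–Hasselbalch with mole ratio 0.416/0.228: pH = 4.770 + (+0.261)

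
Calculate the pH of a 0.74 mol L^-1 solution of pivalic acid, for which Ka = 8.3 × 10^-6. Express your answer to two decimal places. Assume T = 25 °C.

pH = 2.61

(CH3)3CCOOH ⇌ (CH3)3CCOO- + H+
From the ICE table, Ka = [H+]²/(0.74 − [H+]) = 8.3 × 10^-6.
Neglecting [H+] in the denominator: [H+] = √(8.3 × 10^-6 × 0.74) = 2.48 × 10^-3 M
([H+]/C₀ = 0.33% < 5%, so the approximation holds.)
pH = −log[H+] = −log(2.48 × 10^-3) = 2.61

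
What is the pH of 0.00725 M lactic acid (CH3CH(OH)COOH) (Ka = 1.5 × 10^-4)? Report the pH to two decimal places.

CH3CH(OH)COOH ⇌ CH3CH(OH)COO- + H+
Ka = [H+]²/(0.00725 − [H+]) = 1.5 × 10^-4
Here C₀/Ka ≈ 48.3, so the small-[H+] approximation fails. Use the quadratic:
[H+] = [−0.00015 + √(0.00015² + 4.35e-06)]/2 = 9.71 × 10^-4 M
pH = −log[H+] = −log(9.71 × 10^-4) = 3.01

pH = 3.01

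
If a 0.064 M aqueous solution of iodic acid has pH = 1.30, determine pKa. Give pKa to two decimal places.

pKa = 0.74

[H+] = 10^(-1.30) = 5.01 × 10^-2 M
At equilibrium [HA] = 0.064 − 5.01 × 10^-2 = 1.39 × 10^-2 M
Ka = [H+][A-]/[HA] = (5.01 × 10^-2)² / 1.39 × 10^-2 = 1.81 × 10^-1
pKa = -log(1.81 × 10^-1) = 0.74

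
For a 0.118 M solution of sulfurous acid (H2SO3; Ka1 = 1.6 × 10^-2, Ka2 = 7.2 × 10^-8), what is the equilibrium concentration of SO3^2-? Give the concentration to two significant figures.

7.2 × 10^-8 M

First ionization gives [H+] ≈ [HSO3-] = 3.62 × 10^-2 M.
Second step: Ka2 = [H+][SO3^2-]/[HSO3-] ≈ [SO3^2-] (since [H+] ≈ [HSO3-]).
So [SO3^2-] ≈ Ka2.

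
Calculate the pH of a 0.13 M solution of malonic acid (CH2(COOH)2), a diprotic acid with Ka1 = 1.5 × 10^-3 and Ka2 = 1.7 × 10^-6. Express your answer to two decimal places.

Ka1 ≫ Ka2, so treat the first dissociation as the only significant source of H+.
Ka1 = x²/(0.13 − x) = 1.5 × 10^-3
Solving the quadratic: x = (−Ka1 + √(Ka1² + 4·Ka1·C₀))/2 = 1.32 × 10^-2 M
pH = −log(1.32 × 10^-2) = 1.88

pH = 1.88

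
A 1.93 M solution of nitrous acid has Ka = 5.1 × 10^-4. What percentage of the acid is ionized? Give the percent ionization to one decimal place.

HNO2 ⇌ NO2- + H+; let x = [H+] at equilibrium.
x ≈ √(Ka·C₀) = √(5.1 × 10^-4 × 1.93) = 3.14 × 10^-2 M
% ionization = x/C₀ × 100% = 3.14 × 10^-2/1.93 × 100% = 1.6%

1.6%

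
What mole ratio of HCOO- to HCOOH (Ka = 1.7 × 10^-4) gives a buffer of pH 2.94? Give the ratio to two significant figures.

pKa = -log(1.7 × 10^-4) = 3.770
pH = pKa + log(r) ⇒ log(r) = 2.94 − 3.770 = -0.830
r = [HCOO-]/[HCOOH] = 10^(-0.830) = 0.148

ratio = 0.15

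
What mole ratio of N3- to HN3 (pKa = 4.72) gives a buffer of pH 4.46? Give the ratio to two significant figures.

pH = pKa + log(r) ⇒ log(r) = 4.46 − 4.72 = -0.26
r = [N3-]/[HN3] = 10^(-0.26) = 0.55

ratio = 0.55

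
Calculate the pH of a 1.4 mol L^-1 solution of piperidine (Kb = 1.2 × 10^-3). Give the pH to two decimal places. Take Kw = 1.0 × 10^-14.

C5H10NH + H2O ⇌ C5H10NH2+ + OH-
Kb = [OH-]²/(1.4 − [OH-]) = 1.2 × 10^-3
Neglecting [OH-] in the denominator: [OH-] = √(1.2 × 10^-3 × 1.4) = 4.10 × 10^-2 M
pOH = −log(4.10 × 10^-2) = 1.39; pH = 14.00 − 1.39 = 12.61

pH = 12.61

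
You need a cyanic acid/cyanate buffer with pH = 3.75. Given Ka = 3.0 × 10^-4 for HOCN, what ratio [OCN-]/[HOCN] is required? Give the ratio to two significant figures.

ratio = 1.7

pKa = -log(3.0 × 10^-4) = 3.523
pH = pKa + log(r) ⇒ log(r) = 3.75 − 3.523 = +0.227
r = [OCN-]/[HOCN] = 10^(+0.227) = 1.69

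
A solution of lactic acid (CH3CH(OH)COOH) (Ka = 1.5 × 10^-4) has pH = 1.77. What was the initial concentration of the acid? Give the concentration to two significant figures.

[H+] = 10^(-1.77) = 1.70 × 10^-2 M = x
Ka = x²/(C₀ − x) ⇒ C₀ = x + x²/Ka
C₀ = 1.70 × 10^-2 + (1.70 × 10^-2)²/(1.5 × 10^-4) = 1.94 M

C₀ = 1.9 M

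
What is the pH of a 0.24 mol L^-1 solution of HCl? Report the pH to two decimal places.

HCl is a strong acid and dissociates completely, so [H+] = 0.24 M.
pH = -log(0.24) = 0.62

pH = 0.62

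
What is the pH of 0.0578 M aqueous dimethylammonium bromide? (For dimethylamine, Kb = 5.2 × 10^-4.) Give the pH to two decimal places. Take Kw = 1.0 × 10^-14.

(CH3)2NH2+ is the conjugate acid of the weak base (CH3)2NH.
Ka = Kw/Kb = 1.0×10^-14 / 5.2 × 10^-4 = 1.92 × 10^-11
Ka = [H+]²/(0.0578 − [H+]) = 1.92 × 10^-11
Neglecting [H+] in the denominator: [H+] = √(1.92 × 10^-11 × 0.0578) = 1.05 × 10^-6 M
pH = −log[H+] = −log(1.05 × 10^-6) = 5.98

pH = 5.98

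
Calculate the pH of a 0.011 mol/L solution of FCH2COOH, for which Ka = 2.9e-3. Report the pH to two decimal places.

pH = 2.36

FCH2COOH ⇌ FCH2COO- + H+
Ka = x²/(0.011 − x) = 2.9 × 10^-3
The 5% rule fails; solving x² + Ka·x − Ka·C₀ = 0 exactly:
x = (−Ka + √(Ka² + 4·Ka·C₀))/2 = 4.38 × 10^-3 M
pH = −log(4.38 × 10^-3) = 2.36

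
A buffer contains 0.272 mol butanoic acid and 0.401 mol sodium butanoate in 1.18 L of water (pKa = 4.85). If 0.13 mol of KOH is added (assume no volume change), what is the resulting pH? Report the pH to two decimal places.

pH = 5.42

After neutralization: n(CH3(CH2)2COOH) = 0.142 mol, n(CH3(CH2)2COO-) = 0.531 mol.
Henderson–Hasselbalch with mole ratio 0.531/0.142: pH = 4.85 + (+0.573)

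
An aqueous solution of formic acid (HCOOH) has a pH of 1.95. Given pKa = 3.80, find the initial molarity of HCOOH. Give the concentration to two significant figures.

[H+] = 10^(-1.95) = 1.12 × 10^-2 M = x
Ka = 10^(−3.80) = 1.58 × 10^-4
Ka = x²/(C₀ − x) ⇒ C₀ = x + x²/Ka
C₀ = 1.12 × 10^-2 + (1.12 × 10^-2)²/(1.58 × 10^-4) = 8.05 × 10^-1 M

C₀ = 8.1 × 10^-1 M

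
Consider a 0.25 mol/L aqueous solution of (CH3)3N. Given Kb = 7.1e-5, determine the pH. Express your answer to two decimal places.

pH = 11.62

(CH3)3N + H2O ⇌ (CH3)3NH+ + OH-
Kb = x²/(0.25 − x) = 7.1 × 10^-5
Since Kb ≪ C₀, x ≈ √(Kb·C₀) = 4.21 × 10^-3 M.
(x/C₀ = 1.7% < 5%, so the approximation holds.)
pOH = −log(4.21 × 10^-3) = 2.38; pH = 14.00 − 2.38 = 11.62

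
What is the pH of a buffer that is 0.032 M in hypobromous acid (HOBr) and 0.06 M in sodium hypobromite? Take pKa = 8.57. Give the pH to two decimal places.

Henderson–Hasselbalch: pH = pKa + log([OBr-]/[HOBr]) = 8.57 + log(0.06/0.032)
pH = 8.57 + (+0.273) = 8.84

pH = 8.84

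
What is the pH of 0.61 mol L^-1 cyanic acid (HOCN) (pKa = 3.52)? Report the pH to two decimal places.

pH = 1.87

HOCN ⇌ OCN- + H+
Ka = 10^(−3.52) = 3.02 × 10^-4
From the ICE table, Ka = [H+]²/(0.61 − [H+]) = 3.02 × 10^-4.
Assume [H+] ≪ 0.61: [H+] ≈ √(3.02 × 10^-4 × 0.61) = 1.36 × 10^-2 M
Check: 2.2% ionized — well under 5%, approximation valid.
pH = −log(1.36 × 10^-2) = 1.87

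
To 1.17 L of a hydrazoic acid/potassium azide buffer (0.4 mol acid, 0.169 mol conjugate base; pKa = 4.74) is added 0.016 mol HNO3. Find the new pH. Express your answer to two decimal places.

pH = 4.31

After neutralization: n(HN3) = 0.416 mol, n(N3-) = 0.153 mol.
pH = pKa + log(n_N3-/n_HN3) = 4.74 + log(0.153/0.416) = 4.74 + (-0.434)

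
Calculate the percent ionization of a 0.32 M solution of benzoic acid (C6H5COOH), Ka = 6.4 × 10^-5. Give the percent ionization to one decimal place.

C6H5COOH ⇌ C6H5COO- + H+; let x = [H+] at equilibrium.
x ≈ √(Ka·C₀) = √(6.4 × 10^-5 × 0.32) = 4.53 × 10^-3 M
Fraction ionized = 4.53 × 10^-3 / 0.32 = 0.0142 → 1.4%

1.4%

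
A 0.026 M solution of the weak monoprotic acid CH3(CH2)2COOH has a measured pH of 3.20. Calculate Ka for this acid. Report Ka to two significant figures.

[H+] = 10^(-3.20) = 6.31 × 10^-4 M
At equilibrium [HA] = 0.026 − 6.31 × 10^-4 = 2.54 × 10^-2 M
Ka = [H+][A-]/[HA] = (6.31 × 10^-4)² / 2.54 × 10^-2 = 1.6 × 10^-5

Ka = 1.6 × 10^-5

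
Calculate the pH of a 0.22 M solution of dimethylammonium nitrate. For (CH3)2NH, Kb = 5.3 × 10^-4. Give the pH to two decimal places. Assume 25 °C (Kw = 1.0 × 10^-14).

pH = 5.69

(CH3)2NH2+ is the conjugate acid of the weak base (CH3)2NH.
Ka = Kw/Kb = 1.0×10^-14 / 5.3 × 10^-4 = 1.89 × 10^-11
Let x = [H+] at equilibrium. Ka = x²/(0.22 − x).
Neglecting x in the denominator: x = √(1.89 × 10^-11 × 0.22) = 2.04 × 10^-6 M
pH = −log[H+] = −log(2.04 × 10^-6) = 5.69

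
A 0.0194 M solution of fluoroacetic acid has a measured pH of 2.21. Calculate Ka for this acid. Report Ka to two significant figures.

Ka = 2.9 × 10^-3

[H+] = 10^(-2.21) = 6.17 × 10^-3 M
At equilibrium [HA] = 0.0194 − 6.17 × 10^-3 = 1.32 × 10^-2 M
Ka = [H+][A-]/[HA] = (6.17 × 10^-3)² / 1.32 × 10^-2 = 2.9 × 10^-3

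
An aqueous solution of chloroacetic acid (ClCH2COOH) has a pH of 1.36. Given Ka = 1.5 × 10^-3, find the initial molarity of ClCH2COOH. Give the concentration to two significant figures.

C₀ = 1.3 M

[H+] = 10^(-1.36) = 4.37 × 10^-2 M = x
Ka = x²/(C₀ − x) ⇒ C₀ = x + x²/Ka
C₀ = 4.37 × 10^-2 + (4.37 × 10^-2)²/(1.5 × 10^-3) = 1.32 M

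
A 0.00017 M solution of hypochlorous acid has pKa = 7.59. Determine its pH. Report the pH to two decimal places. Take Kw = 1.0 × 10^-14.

pH = 5.68

HOCl ⇌ OCl- + H+
Ka = 10^(−7.59) = 2.57 × 10^-8
Ka = x²/(0.00017 − x) = 2.57 × 10^-8
Neglecting x in the denominator: x = √(2.57 × 10^-8 × 0.00017) = 2.09 × 10^-6 M
(x/C₀ = 1.2% < 5%, so the approximation holds.)
pH = −log(2.09 × 10^-6) = 5.68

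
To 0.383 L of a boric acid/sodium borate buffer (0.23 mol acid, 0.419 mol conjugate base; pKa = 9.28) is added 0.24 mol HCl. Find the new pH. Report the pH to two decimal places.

Added H+ converts B(OH)4- to B(OH)3: B(OH)3 → 0.47 mol, B(OH)4- → 0.179 mol.
pH = pKa + log(n_B(OH)4-/n_B(OH)3) = 9.28 + log(0.179/0.47) = 9.28 + (-0.419)

pH = 8.86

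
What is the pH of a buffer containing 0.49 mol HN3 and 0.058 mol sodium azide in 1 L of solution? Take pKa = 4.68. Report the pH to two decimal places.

Henderson–Hasselbalch: pH = pKa + log([N3-]/[HN3]) = 4.68 + log(0.058/0.49)
pH = 4.68 + (-0.927) = 3.75

pH = 3.75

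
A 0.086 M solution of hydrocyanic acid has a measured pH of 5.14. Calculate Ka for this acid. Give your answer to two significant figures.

[H+] = 10^(-5.14) = 7.24 × 10^-6 M
At equilibrium [HA] = 0.086 − 7.24 × 10^-6 = 8.60 × 10^-2 M
Ka = [H+][A-]/[HA] = (7.24 × 10^-6)² / 8.60 × 10^-2 = 6.1 × 10^-10

Ka = 6.1 × 10^-10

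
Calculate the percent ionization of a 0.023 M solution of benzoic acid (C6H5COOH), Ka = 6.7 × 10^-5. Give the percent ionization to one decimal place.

C6H5COOH ⇌ C6H5COO- + H+; let x = [H+] at equilibrium.
Ka = x²/(C₀ − x); solving the quadratic gives x = 1.21 × 10^-3 M.
Fraction ionized = 1.21 × 10^-3 / 0.023 = 0.0526 → 5.3%

5.3%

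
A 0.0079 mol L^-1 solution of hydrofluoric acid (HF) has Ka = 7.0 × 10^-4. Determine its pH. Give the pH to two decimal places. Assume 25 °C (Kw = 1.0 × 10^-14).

pH = 2.69

HF ⇌ F- + H+
From the ICE table, Ka = x²/(0.0079 − x) = 7.0 × 10^-4.
x is not negligible relative to C₀; solve x² + 0.0007·x − 5.53e-06 = 0.
x = [−0.0007 + √(0.0007² + 2.21e-05)]/2 = 2.03 × 10^-3 M
pH = −log[H+] = −log(2.03 × 10^-3) = 2.69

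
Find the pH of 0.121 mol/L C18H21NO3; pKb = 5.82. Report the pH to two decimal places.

C18H21NO3 + H2O ⇌ C18H22NO3+ + OH-
Kb = 10^(−5.82) = 1.51 × 10^-6
Kb = [OH-]²/(0.121 − [OH-]) = 1.51 × 10^-6
Neglecting [OH-] in the denominator: [OH-] = √(1.51 × 10^-6 × 0.121) = 4.27 × 10^-4 M
pOH = −log(4.27 × 10^-4) = 3.37; pH = 14.00 − 3.37 = 10.63

pH = 10.63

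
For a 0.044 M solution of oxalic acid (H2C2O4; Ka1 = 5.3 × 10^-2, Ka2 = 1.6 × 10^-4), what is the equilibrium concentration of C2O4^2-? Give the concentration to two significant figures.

First ionization gives [H+] ≈ [HC2O4-] = 2.86 × 10^-2 M.
Second step: Ka2 = [H+][C2O4^2-]/[HC2O4-] ≈ [C2O4^2-] (since [H+] ≈ [HC2O4-]).
So [C2O4^2-] ≈ Ka2.

1.6 × 10^-4 M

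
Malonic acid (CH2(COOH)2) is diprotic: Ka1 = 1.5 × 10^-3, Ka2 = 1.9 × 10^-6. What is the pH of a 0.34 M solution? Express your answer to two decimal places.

Ka1 ≫ Ka2, so treat the first dissociation as the only significant source of H+.
Ka1 = x²/(0.34 − x) = 1.5 × 10^-3
Solving the quadratic: x = (−Ka1 + √(Ka1² + 4·Ka1·C₀))/2 = 2.18 × 10^-2 M
pH = −log(2.18 × 10^-2) = 1.66

pH = 1.66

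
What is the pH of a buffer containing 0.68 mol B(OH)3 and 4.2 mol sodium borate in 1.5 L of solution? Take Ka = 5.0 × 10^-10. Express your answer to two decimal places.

pKa = −log(5.0 × 10^-10) = 9.301
pH = pKa + log([A⁻]/[HA]) = 9.301 + log(4.2/0.68)
pH = 9.301 + (+0.791) = 10.09

pH = 10.09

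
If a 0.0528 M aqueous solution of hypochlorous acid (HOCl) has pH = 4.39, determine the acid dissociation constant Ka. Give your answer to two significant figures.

[H+] = 10^(-4.39) = 4.07 × 10^-5 M
At equilibrium [HA] = 0.0528 − 4.07 × 10^-5 = 5.28 × 10^-2 M
Ka = [H+][A-]/[HA] = (4.07 × 10^-5)² / 5.28 × 10^-2 = 3.1 × 10^-8

Ka = 3.1 × 10^-8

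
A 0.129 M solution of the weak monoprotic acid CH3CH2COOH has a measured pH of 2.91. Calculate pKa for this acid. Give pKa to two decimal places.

pKa = 4.93

[H+] = 10^(-2.91) = 1.23 × 10^-3 M
At equilibrium [HA] = 0.129 − 1.23 × 10^-3 = 1.28 × 10^-1 M
Ka = [H+][A-]/[HA] = (1.23 × 10^-3)² / 1.28 × 10^-1 = 1.18 × 10^-5
pKa = -log(1.18 × 10^-5) = 4.93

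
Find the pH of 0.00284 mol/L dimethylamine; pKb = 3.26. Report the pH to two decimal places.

pH = 11.00

(CH3)2NH + H2O ⇌ (CH3)2NH2+ + OH-
Kb = 10^(−3.26) = 5.50 × 10^-4
Kb = x²/(0.00284 − x) = 5.50 × 10^-4
x is not negligible relative to C₀; solve x² + 0.00055·x − 1.56e-06 = 0.
x = [−0.00055 + √(0.00055² + 6.25e-06)]/2 = 1.00 × 10^-3 M
pOH = 3.00, so pH = 14.00 − pOH = 11.00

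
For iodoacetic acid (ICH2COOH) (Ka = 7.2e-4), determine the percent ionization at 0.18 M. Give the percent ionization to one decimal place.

6.1%

ICH2COOH ⇌ ICH2COO- + H+; let x = [H+] at equilibrium.
Ka = x²/(C₀ − x); solving the quadratic gives x = 1.10 × 10^-2 M.
% ionization = x/C₀ × 100% = 1.10 × 10^-2/0.18 × 100% = 6.1%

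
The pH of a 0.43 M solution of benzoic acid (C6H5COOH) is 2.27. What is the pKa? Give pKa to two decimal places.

[H+] = 10^(-2.27) = 5.37 × 10^-3 M
At equilibrium [HA] = 0.43 − 5.37 × 10^-3 = 4.25 × 10^-1 M
Ka = [H+][A-]/[HA] = (5.37 × 10^-3)² / 4.25 × 10^-1 = 6.79 × 10^-5
pKa = -log(6.79 × 10^-5) = 4.17

pKa = 4.17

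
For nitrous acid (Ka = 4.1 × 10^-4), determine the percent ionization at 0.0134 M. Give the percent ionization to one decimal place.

16.0%

HNO2 ⇌ NO2- + H+; let x = [H+] at equilibrium.
Ka = x²/(C₀ − x); solving the quadratic gives x = 2.15 × 10^-3 M.
Fraction ionized = 2.15 × 10^-3 / 0.0134 = 0.1604 → 16.0%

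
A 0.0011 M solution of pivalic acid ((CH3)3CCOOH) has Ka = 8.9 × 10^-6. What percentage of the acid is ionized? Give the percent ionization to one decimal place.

8.6%

(CH3)3CCOOH ⇌ (CH3)3CCOO- + H+; let x = [H+] at equilibrium.
Ka = x²/(C₀ − x); solving the quadratic gives x = 9.46 × 10^-5 M.
Fraction ionized = 9.46 × 10^-5 / 0.0011 = 0.0860 → 8.6%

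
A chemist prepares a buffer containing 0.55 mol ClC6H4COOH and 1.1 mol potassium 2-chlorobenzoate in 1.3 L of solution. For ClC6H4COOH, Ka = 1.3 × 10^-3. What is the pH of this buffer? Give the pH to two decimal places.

pKa = −log(1.3 × 10^-3) = 2.886
pH = pKa + log([A⁻]/[HA]) = 2.886 + log(1.1/0.55)
pH = 2.886 + (+0.301) = 3.19

pH = 3.19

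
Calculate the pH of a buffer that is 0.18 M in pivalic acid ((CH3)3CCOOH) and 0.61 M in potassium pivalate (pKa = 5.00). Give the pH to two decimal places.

pH = pKa + log([A⁻]/[HA]) = 5.00 + log(0.61/0.18)
pH = 5.00 + (+0.530) = 5.53

pH = 5.53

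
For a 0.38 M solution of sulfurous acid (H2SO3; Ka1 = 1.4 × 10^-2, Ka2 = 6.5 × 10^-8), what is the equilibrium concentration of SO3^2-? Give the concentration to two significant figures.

6.5 × 10^-8 M

First ionization gives [H+] ≈ [HSO3-] = 6.63 × 10^-2 M.
Second step: Ka2 = [H+][SO3^2-]/[HSO3-] ≈ [SO3^2-] (since [H+] ≈ [HSO3-]).
So [SO3^2-] ≈ Ka2.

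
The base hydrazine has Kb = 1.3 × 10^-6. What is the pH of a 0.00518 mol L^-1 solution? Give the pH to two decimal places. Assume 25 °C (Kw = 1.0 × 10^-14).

N2H4 + H2O ⇌ N2H5+ + OH-
Kb = [OH-]²/(0.00518 − [OH-]) = 1.3 × 10^-6
Neglecting [OH-] in the denominator: [OH-] = √(1.3 × 10^-6 × 0.00518) = 8.21 × 10^-5 M
pOH = −log(8.21 × 10^-5) = 4.09; pH = 14.00 − 4.09 = 9.91

pH = 9.91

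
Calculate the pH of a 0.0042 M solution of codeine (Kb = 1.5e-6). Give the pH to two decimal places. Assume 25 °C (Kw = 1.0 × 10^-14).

C18H21NO3 + H2O ⇌ C18H22NO3+ + OH-
From the ICE table, Kb = x²/(0.0042 − x) = 1.5 × 10^-6.
Neglecting x in the denominator: x = √(1.5 × 10^-6 × 0.0042) = 7.94 × 10^-5 M
Check: 1.9% ionized — well under 5%, approximation valid.
pOH = 4.10, so pH = 14.00 − pOH = 9.90

pH = 9.90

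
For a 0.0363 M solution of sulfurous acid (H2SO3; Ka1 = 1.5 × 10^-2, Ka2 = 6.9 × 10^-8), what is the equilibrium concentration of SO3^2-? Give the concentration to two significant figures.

6.9 × 10^-8 M

First ionization gives [H+] ≈ [HSO3-] = 1.70 × 10^-2 M.
Second step: Ka2 = [H+][SO3^2-]/[HSO3-] ≈ [SO3^2-] (since [H+] ≈ [HSO3-]).
So [SO3^2-] ≈ Ka2.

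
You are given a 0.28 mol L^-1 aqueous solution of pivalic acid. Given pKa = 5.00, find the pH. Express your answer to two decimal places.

pH = 2.78

(CH3)3CCOOH ⇌ (CH3)3CCOO- + H+
Ka = 10^(−5.00) = 1.00 × 10^-5
From the ICE table, Ka = x²/(0.28 − x) = 1.00 × 10^-5.
Neglecting x in the denominator: x = √(1.00 × 10^-5 × 0.28) = 1.67 × 10^-3 M
(x/C₀ = 0.6% < 5%, so the approximation holds.)
pH = −log[H+] = −log(1.67 × 10^-3) = 2.78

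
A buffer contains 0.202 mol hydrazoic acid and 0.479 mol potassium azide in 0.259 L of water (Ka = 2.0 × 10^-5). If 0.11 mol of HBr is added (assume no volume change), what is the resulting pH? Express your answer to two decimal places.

After neutralization: n(HN3) = 0.312 mol, n(N3-) = 0.369 mol.
pKa = −log(2.0 × 10^-5) = 4.699
pH = pKa + log([A⁻]/[HA]) = 4.699 + log(0.369/0.312) = 4.699 +0.073

pH = 4.77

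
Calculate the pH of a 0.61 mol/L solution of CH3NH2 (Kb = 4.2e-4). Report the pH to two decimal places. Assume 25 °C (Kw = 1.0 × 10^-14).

CH3NH2 + H2O ⇌ CH3NH3+ + OH-
From the ICE table, Kb = x²/(0.61 − x) = 4.2 × 10^-4.
Neglecting x in the denominator: x = √(4.2 × 10^-4 × 0.61) = 1.60 × 10^-2 M
(x/C₀ = 2.6% < 5%, so the approximation holds.)
pOH = −log(1.60 × 10^-2) = 1.80; pH = 14.00 − 1.80 = 12.20

pH = 12.20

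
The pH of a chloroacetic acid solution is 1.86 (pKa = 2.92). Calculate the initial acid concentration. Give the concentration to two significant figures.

C₀ = 1.7 × 10^-1 M

[H+] = 10^(-1.86) = 1.38 × 10^-2 M = x
Ka = 10^(−2.92) = 1.20 × 10^-3
Ka = x²/(C₀ − x) ⇒ C₀ = x + x²/Ka
C₀ = 1.38 × 10^-2 + (1.38 × 10^-2)²/(1.20 × 10^-3) = 1.73 × 10^-1 M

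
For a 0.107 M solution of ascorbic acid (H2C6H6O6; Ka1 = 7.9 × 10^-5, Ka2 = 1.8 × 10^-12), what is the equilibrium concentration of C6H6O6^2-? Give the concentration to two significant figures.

1.8 × 10^-12 M

First ionization gives [H+] ≈ [HC6H6O6-] = 2.91 × 10^-3 M.
Second step: Ka2 = [H+][C6H6O6^2-]/[HC6H6O6-] ≈ [C6H6O6^2-] (since [H+] ≈ [HC6H6O6-]).
So [C6H6O6^2-] ≈ Ka2.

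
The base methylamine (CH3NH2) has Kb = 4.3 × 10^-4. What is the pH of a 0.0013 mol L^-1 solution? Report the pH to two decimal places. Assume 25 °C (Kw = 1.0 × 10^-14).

CH3NH2 + H2O ⇌ CH3NH3+ + OH-
Kb = [OH-]²/(0.0013 − [OH-]) = 4.3 × 10^-4
Here C₀/Kb ≈ 3.02, so the small-[OH-] approximation fails. Use the quadratic:
[OH-] = (−Kb + √(Kb² + 4·Kb·C₀))/2 = 5.63 × 10^-4 M
pOH = −log(5.63 × 10^-4) = 3.25; pH = 14.00 − 3.25 = 10.75

pH = 10.75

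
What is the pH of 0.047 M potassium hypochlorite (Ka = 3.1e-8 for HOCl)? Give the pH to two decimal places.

OCl- is the conjugate base of the weak acid HOCl.
Kb = Kw/Ka = 1.0×10^-14 / 3.1 × 10^-8 = 3.23 × 10^-7
Kb = x²/(0.047 − x) = 3.23 × 10^-7
Neglecting x in the denominator: x = √(3.23 × 10^-7 × 0.047) = 1.23 × 10^-4 M
pOH = 3.91, so pH = 14.00 − pOH = 10.09

pH = 10.09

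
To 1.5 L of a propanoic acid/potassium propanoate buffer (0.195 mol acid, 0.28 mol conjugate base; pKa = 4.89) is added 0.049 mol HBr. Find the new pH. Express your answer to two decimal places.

pH = 4.87

After neutralization: n(CH3CH2COOH) = 0.244 mol, n(CH3CH2COO-) = 0.231 mol.
pH = pKa + log([A⁻]/[HA]) = 4.89 + log(0.231/0.244) = 4.89 -0.024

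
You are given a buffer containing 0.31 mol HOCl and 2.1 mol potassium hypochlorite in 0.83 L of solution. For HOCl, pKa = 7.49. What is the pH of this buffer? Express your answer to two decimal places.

pH = pKa + log([A⁻]/[HA]) = 7.49 + log(2.1/0.31)
pH = 7.49 + (+0.831) = 8.32

pH = 8.32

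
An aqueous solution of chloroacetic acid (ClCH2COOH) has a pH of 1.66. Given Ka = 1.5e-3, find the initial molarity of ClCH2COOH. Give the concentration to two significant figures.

C₀ = 3.4 × 10^-1 M

[H+] = 10^(-1.66) = 2.19 × 10^-2 M = x
Ka = x²/(C₀ − x) ⇒ C₀ = x + x²/Ka
C₀ = 2.19 × 10^-2 + (2.19 × 10^-2)²/(1.5 × 10^-3) = 3.42 × 10^-1 M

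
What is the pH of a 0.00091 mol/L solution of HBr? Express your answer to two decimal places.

HBr is a strong acid and dissociates completely, so [H+] = 0.00091 M.
pH = -log(0.00091) = 3.04

pH = 3.04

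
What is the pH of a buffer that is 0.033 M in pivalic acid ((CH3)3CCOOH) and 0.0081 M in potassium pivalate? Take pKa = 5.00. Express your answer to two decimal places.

pH = 4.39

Henderson–Hasselbalch: pH = pKa + log([(CH3)3CCOO-]/[(CH3)3CCOOH]) = 5.00 + log(0.0081/0.033)
pH = 5.00 + (-0.610) = 4.39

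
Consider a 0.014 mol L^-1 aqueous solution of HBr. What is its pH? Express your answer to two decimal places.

pH = 1.85

HBr is a strong acid and dissociates completely, so [H+] = 0.014 M.
pH = -log(0.014) = 1.85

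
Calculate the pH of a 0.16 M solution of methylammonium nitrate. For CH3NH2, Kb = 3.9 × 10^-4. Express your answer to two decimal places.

pH = 5.69

CH3NH3+ is the conjugate acid of the weak base CH3NH2.
Ka = Kw/Kb = 1.0×10^-14 / 3.9 × 10^-4 = 2.56 × 10^-11
Ka = [H+]²/(0.16 − [H+]) = 2.56 × 10^-11
Assume [H+] ≪ 0.16: [H+] ≈ √(2.56 × 10^-11 × 0.16) = 2.02 × 10^-6 M
Check: 0.0013% ionized — well under 5%, approximation valid.
pH = −log(2.02 × 10^-6) = 5.69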